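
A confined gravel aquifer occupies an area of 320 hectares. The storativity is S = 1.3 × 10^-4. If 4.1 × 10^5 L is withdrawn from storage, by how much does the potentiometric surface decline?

Δh ≈ 0.986 m

A = 320 hectares = 3.2 × 10^6 m²
ΔV = 4.1 × 10^5 L = 410 m³
Δh = ΔV / (S × A) = 410 m³ / (1.3 × 10^-4 × 3.2 × 10^6 m²) = 0.9856 m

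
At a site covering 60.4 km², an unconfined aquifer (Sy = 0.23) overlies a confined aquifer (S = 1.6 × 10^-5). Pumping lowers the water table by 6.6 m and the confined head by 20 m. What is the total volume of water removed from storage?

ΔV ≈ 9.17 × 10^7 m³

A = 60.4 km² = 6.04 × 10^7 m²
Unconfined: ΔV_u = Sy × A × Δh_u = 0.23 × 6.04 × 10^7 × 6.6 = 9.169 × 10^7 m³
Confined: ΔV_c = S × A × Δh_c = 1.6 × 10^-5 × 6.04 × 10^7 × 20 = 19330 m³
Total ΔV = 9.169 × 10^7 + 19330 = 9.171 × 10^7 m³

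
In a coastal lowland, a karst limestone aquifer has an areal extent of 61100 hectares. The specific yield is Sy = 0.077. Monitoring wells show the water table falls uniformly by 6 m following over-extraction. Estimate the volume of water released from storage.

ΔV ≈ 2.82 × 10^8 m³

A = 61100 hectares = 6.11 × 10^8 m²
ΔV = Sy × A × Δh = 0.077 × 6.11 × 10^8 m² × 6 m = 2.823 × 10^8 m³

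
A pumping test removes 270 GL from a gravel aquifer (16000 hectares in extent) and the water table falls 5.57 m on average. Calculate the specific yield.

Sy ≈ 0.3

A = 16000 hectares = 1.6 × 10^8 m²
ΔV = 270 GL = 2.7 × 10^8 m³
Sy = ΔV / (A × Δh) = 2.7 × 10^8 m³ / (1.6 × 10^8 m² × 5.57 m) = 0.303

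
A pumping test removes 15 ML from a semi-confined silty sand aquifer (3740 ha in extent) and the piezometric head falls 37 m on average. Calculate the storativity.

S ≈ 1.1 × 10^-5

A = 3740 ha = 3.74 × 10^7 m²
ΔV = 15 ML = 15000 m³
S = ΔV / (A × Δh) = 15000 m³ / (3.74 × 10^7 m² × 37 m) = 1.084 × 10^-5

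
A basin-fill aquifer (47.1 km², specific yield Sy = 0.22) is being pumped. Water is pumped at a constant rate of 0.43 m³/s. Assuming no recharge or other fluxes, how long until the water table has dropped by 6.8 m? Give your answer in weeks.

t ≈ 271 weeks

A = 47.1 km² = 4.71 × 10^7 m²
ΔV = Sy × A × Δh = 0.22 × 4.71 × 10^7 × 6.8 = 7.046 × 10^7 m³
Q = 0.43 m³/s = 37150 m³/d
t = ΔV / Q = 7.046 × 10^7 m³ / 37150 m³/d = 1897 d
t = 1897 d ≈ 270.9 weeks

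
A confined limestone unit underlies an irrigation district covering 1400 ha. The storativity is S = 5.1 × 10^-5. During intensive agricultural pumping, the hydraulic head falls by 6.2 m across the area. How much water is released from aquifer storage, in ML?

ΔV ≈ 4.43 ML

A = 1400 ha = 1.4 × 10^7 m²
ΔV = S × A × Δh = 5.1 × 10^-5 × 1.4 × 10^7 m² × 6.2 m = 4427 m³
ΔV = 4427 m³ = 4.427 ML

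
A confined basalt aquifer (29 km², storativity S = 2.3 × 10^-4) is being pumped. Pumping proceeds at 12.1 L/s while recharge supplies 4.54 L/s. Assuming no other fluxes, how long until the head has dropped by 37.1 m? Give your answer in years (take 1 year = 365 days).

A = 29 km² = 2.9 × 10^7 m²
ΔV = S × A × Δh = 2.3 × 10^-4 × 2.9 × 10^7 × 37.1 = 2.475 × 10^5 m³
Net withdrawal = 12.1 − 4.54 = 7.56 L/s = 653.2 m³/d
t = ΔV / Q = 2.475 × 10^5 m³ / 653.2 m³/d = 378.8 d
t = 378.8 d ≈ 1.038 years

t ≈ 1.04 years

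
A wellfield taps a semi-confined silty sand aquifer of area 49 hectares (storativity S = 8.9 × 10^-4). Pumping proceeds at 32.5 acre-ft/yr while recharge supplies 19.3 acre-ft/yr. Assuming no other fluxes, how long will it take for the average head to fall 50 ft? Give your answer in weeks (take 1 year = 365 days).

A = 49 hectares = 4.9 × 10^5 m²
Δh = 50 ft = 15.24 m
ΔV = S × A × Δh = 8.9 × 10^-4 × 4.9 × 10^5 × 15.24 = 6646 m³
Net withdrawal = 32.5 − 19.3 = 13.2 acre-ft/yr = 44.61 m³/d
t = ΔV / Q = 6646 m³ / 44.61 m³/d = 149 d
t = 149 d ≈ 21.28 weeks

t ≈ 21.3 weeks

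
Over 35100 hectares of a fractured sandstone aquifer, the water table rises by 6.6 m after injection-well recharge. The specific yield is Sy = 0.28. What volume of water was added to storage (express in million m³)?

ΔV ≈ 649 million m³

A = 35100 hectares = 3.51 × 10^8 m²
ΔV = Sy × A × Δh = 0.28 × 3.51 × 10^8 m² × 6.6 m = 6.486 × 10^8 m³
ΔV = 6.486 × 10^8 m³ = 648.6 million m³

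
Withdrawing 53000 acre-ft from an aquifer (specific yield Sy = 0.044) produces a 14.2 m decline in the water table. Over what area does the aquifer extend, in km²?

ΔV = 53000 acre-ft = 6.537 × 10^7 m³
A = ΔV / (Sy × Δh) = 6.537 × 10^7 / (0.044 × 14.2) = 1.046 × 10^8 m²
A = 1.046 × 10^8 m² = 104.6 km²

A ≈ 105 km²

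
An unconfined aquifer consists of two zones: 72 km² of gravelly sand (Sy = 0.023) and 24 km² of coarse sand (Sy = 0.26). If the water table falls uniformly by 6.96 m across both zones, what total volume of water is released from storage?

A₁ = 72 km² = 7.2 × 10^7 m²; A₂ = 24 km² = 2.4 × 10^7 m²
ΔV₁ = 0.023 × 7.2 × 10^7 × 6.96 = 1.153 × 10^7 m³
ΔV₂ = 0.26 × 2.4 × 10^7 × 6.96 = 4.343 × 10^7 m³
ΔV = ΔV₁ + ΔV₂ = 5.496 × 10^7 m³

ΔV ≈ 5.5 × 10^7 m³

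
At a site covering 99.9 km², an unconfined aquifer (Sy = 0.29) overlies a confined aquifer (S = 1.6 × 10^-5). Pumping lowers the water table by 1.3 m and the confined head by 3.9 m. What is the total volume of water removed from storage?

A = 99.9 km² = 9.99 × 10^7 m²
Unconfined: ΔV_u = Sy × A × Δh_u = 0.29 × 9.99 × 10^7 × 1.3 = 3.766 × 10^7 m³
Confined: ΔV_c = S × A × Δh_c = 1.6 × 10^-5 × 9.99 × 10^7 × 3.9 = 6234 m³
Total ΔV = 3.766 × 10^7 + 6234 = 3.767 × 10^7 m³

ΔV ≈ 3.77 × 10^7 m³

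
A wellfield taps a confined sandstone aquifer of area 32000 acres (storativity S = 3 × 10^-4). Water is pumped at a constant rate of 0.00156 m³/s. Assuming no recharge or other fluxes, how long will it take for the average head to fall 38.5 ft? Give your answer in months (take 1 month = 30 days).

A = 32000 acres = 1.295 × 10^8 m²
Δh = 38.5 ft = 11.73 m
ΔV = S × A × Δh = 3 × 10^-4 × 1.295 × 10^8 × 11.73 = 4.559 × 10^5 m³
Q = 0.00156 m³/s = 134.8 m³/d
t = ΔV / Q = 4.559 × 10^5 m³ / 134.8 m³/d = 3382 d
t = 3382 d ≈ 112.7 months

t ≈ 113 months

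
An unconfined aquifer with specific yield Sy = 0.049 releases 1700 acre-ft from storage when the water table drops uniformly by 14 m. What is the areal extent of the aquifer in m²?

ΔV = 1700 acre-ft = 2.097 × 10^6 m³
A = ΔV / (Sy × Δh) = 2.097 × 10^6 / (0.049 × 14) = 3.057 × 10^6 m²

A ≈ 3.06 × 10^6 m²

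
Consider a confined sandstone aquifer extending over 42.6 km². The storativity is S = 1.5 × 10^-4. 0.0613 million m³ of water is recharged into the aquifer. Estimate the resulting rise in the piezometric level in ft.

A = 42.6 km² = 4.26 × 10^7 m²
ΔV = 0.0613 million m³ = 61300 m³
Δh = ΔV / (S × A) = 61300 m³ / (1.5 × 10^-4 × 4.26 × 10^7 m²) = 9.593 m
Δh = 9.593 m = 31.47 ft

Δh ≈ 31.5 ft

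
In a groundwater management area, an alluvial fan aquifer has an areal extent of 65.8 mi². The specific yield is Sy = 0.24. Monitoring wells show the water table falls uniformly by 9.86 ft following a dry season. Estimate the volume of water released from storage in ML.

A = 65.8 mi² = 1.704 × 10^8 m²
Δh = 9.86 ft = 3.005 m
ΔV = Sy × A × Δh = 0.24 × 1.704 × 10^8 m² × 3.005 m = 1.229 × 10^8 m³
ΔV = 1.229 × 10^8 m³ = 1.229 × 10^5 ML

ΔV ≈ 1.23 × 10^5 ML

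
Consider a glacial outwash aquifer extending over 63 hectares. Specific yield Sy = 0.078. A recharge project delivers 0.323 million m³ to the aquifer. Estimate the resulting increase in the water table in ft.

A = 63 hectares = 6.3 × 10^5 m²
ΔV = 0.323 million m³ = 3.23 × 10^5 m³
Δh = ΔV / (Sy × A) = 3.23 × 10^5 m³ / (0.078 × 6.3 × 10^5 m²) = 6.573 m
Δh = 6.573 m = 21.57 ft

Δh ≈ 21.6 ft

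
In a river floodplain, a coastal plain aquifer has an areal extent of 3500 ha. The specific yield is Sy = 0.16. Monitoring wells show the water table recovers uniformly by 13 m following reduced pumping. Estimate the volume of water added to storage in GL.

A = 3500 ha = 3.5 × 10^7 m²
ΔV = Sy × A × Δh = 0.16 × 3.5 × 10^7 m² × 13 m = 7.28 × 10^7 m³
ΔV = 7.28 × 10^7 m³ = 72.8 GL

ΔV ≈ 72.8 GL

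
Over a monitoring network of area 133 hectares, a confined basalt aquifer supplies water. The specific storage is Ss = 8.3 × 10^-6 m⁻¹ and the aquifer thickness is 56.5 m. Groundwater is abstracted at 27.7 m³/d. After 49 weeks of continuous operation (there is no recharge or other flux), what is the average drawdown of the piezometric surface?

S = Ss × b = 8.3 × 10^-6 m⁻¹ × 56.5 m = 4.689 × 10^-4
A = 133 hectares = 1.33 × 10^6 m²
t = 49 weeks = 343 d
ΔV = Q × t = 27.7 m³/d × 343 d = 9501 m³
Δh = ΔV / (S × A) = 9501 / (4.689 × 10^-4 × 1.33 × 10^6) = 15.23 m

Δh ≈ 15.2 m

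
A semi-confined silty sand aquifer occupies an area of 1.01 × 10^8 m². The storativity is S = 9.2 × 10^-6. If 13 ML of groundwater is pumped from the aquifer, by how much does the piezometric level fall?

Δh ≈ 14 m

ΔV = 13 ML = 13000 m³
Δh = ΔV / (S × A) = 13000 m³ / (9.2 × 10^-6 × 1.01 × 10^8 m²) = 13.99 m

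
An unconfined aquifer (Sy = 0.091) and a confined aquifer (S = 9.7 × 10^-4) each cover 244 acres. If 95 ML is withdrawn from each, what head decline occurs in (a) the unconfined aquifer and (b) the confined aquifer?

A = 244 acres = 9.874 × 10^5 m²
ΔV = 95 ML = 95000 m³
Unconfined: Δh_u = ΔV/(Sy·A) = 95000/(0.091 × 9.874 × 10^5) = 1.057 m
Confined: Δh_c = ΔV/(S·A) = 95000/(9.7 × 10^-4 × 9.874 × 10^5) = 99.18 m

Δh_u ≈ 1.06 m; Δh_c ≈ 99.2 m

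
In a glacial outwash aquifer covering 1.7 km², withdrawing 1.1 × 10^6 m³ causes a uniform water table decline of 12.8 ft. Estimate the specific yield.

Sy ≈ 0.17

A = 1.7 km² = 1.7 × 10^6 m²
Δh = 12.8 ft = 3.901 m
Sy = ΔV / (A × Δh) = 1.1 × 10^6 m³ / (1.7 × 10^6 m² × 3.901 m) = 0.1659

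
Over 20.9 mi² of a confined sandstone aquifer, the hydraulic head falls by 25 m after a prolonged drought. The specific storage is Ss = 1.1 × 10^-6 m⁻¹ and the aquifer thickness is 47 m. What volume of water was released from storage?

S = Ss × b = 1.1 × 10^-6 m⁻¹ × 47 m = 5.17 × 10^-5
A = 20.9 mi² = 5.413 × 10^7 m²
ΔV = S × A × Δh = 5.17 × 10^-5 × 5.413 × 10^7 m² × 25 m = 69960 m³

ΔV ≈ 70000 m³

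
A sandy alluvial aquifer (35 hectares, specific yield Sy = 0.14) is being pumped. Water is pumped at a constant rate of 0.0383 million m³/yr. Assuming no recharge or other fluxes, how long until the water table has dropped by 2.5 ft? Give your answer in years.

t ≈ 0.975 years

A = 35 hectares = 3.5 × 10^5 m²
Δh = 2.5 ft = 0.762 m
ΔV = Sy × A × Δh = 0.14 × 3.5 × 10^5 × 0.762 = 37340 m³
Q = 0.0383 million m³/yr = 104.9 m³/d
t = ΔV / Q = 37340 m³ / 104.9 m³/d = 355.8 d
t = 355.8 d ≈ 0.9749 years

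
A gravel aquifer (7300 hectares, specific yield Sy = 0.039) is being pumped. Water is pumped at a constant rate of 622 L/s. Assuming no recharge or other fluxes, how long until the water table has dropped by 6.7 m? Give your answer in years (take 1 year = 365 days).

t ≈ 0.972 years

A = 7300 hectares = 7.3 × 10^7 m²
ΔV = Sy × A × Δh = 0.039 × 7.3 × 10^7 × 6.7 = 1.907 × 10^7 m³
Q = 622 L/s = 53740 m³/d
t = ΔV / Q = 1.907 × 10^7 m³ / 53740 m³/d = 354.9 d
t = 354.9 d ≈ 0.9724 years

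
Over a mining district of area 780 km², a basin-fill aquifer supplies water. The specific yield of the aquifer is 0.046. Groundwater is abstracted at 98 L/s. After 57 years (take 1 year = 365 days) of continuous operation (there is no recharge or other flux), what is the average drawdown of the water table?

Δh ≈ 4.91 m

A = 780 km² = 7.8 × 10^8 m²
Q = 98 L/s = 8467 m³/d
t = 57 years = 20800 d
ΔV = Q × t = 8467 m³/d × 20800 d = 1.762 × 10^8 m³
Δh = ΔV / (Sy × A) = 1.762 × 10^8 / (0.046 × 7.8 × 10^8) = 4.91 m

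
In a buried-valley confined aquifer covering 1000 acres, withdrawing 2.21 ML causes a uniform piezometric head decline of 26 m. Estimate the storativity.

A = 1000 acres = 4.047 × 10^6 m²
ΔV = 2.21 ML = 2210 m³
S = ΔV / (A × Δh) = 2210 m³ / (4.047 × 10^6 m² × 26 m) = 2.1 × 10^-5

S ≈ 2.1 × 10^-5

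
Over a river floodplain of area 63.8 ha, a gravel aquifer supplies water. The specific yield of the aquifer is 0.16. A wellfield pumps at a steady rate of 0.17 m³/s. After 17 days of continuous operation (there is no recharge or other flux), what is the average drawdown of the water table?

A = 63.8 ha = 6.38 × 10^5 m²
Q = 0.17 m³/s = 14690 m³/d
ΔV = Q × t = 14690 m³/d × 17 d = 2.497 × 10^5 m³
Δh = ΔV / (Sy × A) = 2.497 × 10^5 / (0.16 × 6.38 × 10^5) = 2.446 m

Δh ≈ 2.45 m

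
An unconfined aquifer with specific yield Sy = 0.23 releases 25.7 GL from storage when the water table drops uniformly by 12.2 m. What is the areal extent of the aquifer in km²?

ΔV = 25.7 GL = 2.57 × 10^7 m³
A = ΔV / (Sy × Δh) = 2.57 × 10^7 / (0.23 × 12.2) = 9.159 × 10^6 m²
A = 9.159 × 10^6 m² = 9.159 km²

A ≈ 9.16 km²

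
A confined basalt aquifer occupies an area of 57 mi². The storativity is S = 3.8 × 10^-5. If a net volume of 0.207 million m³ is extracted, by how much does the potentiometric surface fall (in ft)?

Δh ≈ 121 ft

A = 57 mi² = 1.476 × 10^8 m²
ΔV = 0.207 million m³ = 2.07 × 10^5 m³
Δh = ΔV / (S × A) = 2.07 × 10^5 m³ / (3.8 × 10^-5 × 1.476 × 10^8 m²) = 36.9 m
Δh = 36.9 m = 121.1 ft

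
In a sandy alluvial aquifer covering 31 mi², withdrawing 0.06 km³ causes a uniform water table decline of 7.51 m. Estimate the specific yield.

Sy ≈ 0.1

A = 31 mi² = 8.029 × 10^7 m²
ΔV = 0.06 km³ = 6 × 10^7 m³
Sy = ΔV / (A × Δh) = 6 × 10^7 m³ / (8.029 × 10^7 m² × 7.51 m) = 0.09951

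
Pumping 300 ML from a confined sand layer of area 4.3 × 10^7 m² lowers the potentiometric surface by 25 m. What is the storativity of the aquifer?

S ≈ 2.8 × 10^-4

ΔV = 300 ML = 3 × 10^5 m³
S = ΔV / (A × Δh) = 3 × 10^5 m³ / (4.3 × 10^7 m² × 25 m) = 2.791 × 10^-4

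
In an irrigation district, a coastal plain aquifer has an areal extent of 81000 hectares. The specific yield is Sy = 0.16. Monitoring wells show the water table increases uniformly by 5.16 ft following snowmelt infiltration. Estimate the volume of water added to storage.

ΔV ≈ 2.04 × 10^8 m³

A = 81000 hectares = 8.1 × 10^8 m²
Δh = 5.16 ft = 1.573 m
ΔV = Sy × A × Δh = 0.16 × 8.1 × 10^8 m² × 1.573 m = 2.038 × 10^8 m³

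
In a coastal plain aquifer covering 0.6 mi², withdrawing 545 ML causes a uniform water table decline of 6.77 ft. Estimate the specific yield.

A = 0.6 mi² = 1.554 × 10^6 m²
Δh = 6.77 ft = 2.063 m
ΔV = 545 ML = 5.45 × 10^5 m³
Sy = ΔV / (A × Δh) = 5.45 × 10^5 m³ / (1.554 × 10^6 m² × 2.063 m) = 0.17

Sy ≈ 0.17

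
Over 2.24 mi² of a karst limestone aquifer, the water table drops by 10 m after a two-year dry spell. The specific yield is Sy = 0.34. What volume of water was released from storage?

A = 2.24 mi² = 5.802 × 10^6 m²
ΔV = Sy × A × Δh = 0.34 × 5.802 × 10^6 m² × 10 m = 1.973 × 10^7 m³

ΔV ≈ 1.97 × 10^7 m³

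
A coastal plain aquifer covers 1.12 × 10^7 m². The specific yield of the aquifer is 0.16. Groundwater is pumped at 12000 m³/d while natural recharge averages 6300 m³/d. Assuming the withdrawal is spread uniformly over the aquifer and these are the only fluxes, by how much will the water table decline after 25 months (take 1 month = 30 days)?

Net abstraction = 12000 − 6300 = 5700 m³/d
t = 25 months = 750 d
ΔV = Q × t = 5700 m³/d × 750 d = 4.275 × 10^6 m³
Δh = ΔV / (Sy × A) = 4.275 × 10^6 / (0.16 × 1.12 × 10^7) = 2.386 m

Δh ≈ 2.39 m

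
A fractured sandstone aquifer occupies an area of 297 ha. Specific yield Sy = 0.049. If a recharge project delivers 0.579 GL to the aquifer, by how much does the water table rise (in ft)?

Δh ≈ 13.1 ft

A = 297 ha = 2.97 × 10^6 m²
ΔV = 0.579 GL = 5.79 × 10^5 m³
Δh = ΔV / (Sy × A) = 5.79 × 10^5 m³ / (0.049 × 2.97 × 10^6 m²) = 3.979 m
Δh = 3.979 m = 13.05 ft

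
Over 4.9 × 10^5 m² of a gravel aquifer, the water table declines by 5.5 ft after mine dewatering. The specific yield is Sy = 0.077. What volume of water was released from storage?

Δh = 5.5 ft = 1.676 m
ΔV = Sy × A × Δh = 0.077 × 4.9 × 10^5 m² × 1.676 m = 63250 m³

ΔV ≈ 63300 m³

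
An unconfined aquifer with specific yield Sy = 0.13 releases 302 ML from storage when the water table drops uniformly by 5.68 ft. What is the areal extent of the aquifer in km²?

Δh = 5.68 ft = 1.731 m
ΔV = 302 ML = 3.02 × 10^5 m³
A = ΔV / (Sy × Δh) = 3.02 × 10^5 / (0.13 × 1.731) = 1.342 × 10^6 m²
A = 1.342 × 10^6 m² = 1.342 km²

A ≈ 1.34 km²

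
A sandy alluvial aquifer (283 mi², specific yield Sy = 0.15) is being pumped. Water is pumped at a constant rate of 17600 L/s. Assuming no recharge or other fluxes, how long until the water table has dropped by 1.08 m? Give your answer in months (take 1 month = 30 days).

t ≈ 2.6 months

A = 283 mi² = 7.33 × 10^8 m²
ΔV = Sy × A × Δh = 0.15 × 7.33 × 10^8 × 1.08 = 1.187 × 10^8 m³
Q = 17600 L/s = 1.521 × 10^6 m³/d
t = ΔV / Q = 1.187 × 10^8 m³ / 1.521 × 10^6 m³/d = 78.09 d
t = 78.09 d ≈ 2.603 months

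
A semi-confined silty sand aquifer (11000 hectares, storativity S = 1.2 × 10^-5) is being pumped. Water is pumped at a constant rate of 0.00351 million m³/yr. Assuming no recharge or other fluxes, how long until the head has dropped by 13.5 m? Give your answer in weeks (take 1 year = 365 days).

t ≈ 265 weeks

A = 11000 hectares = 1.1 × 10^8 m²
ΔV = S × A × Δh = 1.2 × 10^-5 × 1.1 × 10^8 × 13.5 = 17820 m³
Q = 0.00351 million m³/yr = 9.616 m³/d
t = ΔV / Q = 17820 m³ / 9.616 m³/d = 1853 d
t = 1853 d ≈ 264.7 weeks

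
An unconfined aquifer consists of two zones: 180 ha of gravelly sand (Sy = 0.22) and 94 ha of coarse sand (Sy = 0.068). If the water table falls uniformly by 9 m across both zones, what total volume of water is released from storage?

A₁ = 180 ha = 1.8 × 10^6 m²; A₂ = 94 ha = 9.4 × 10^5 m²
ΔV₁ = 0.22 × 1.8 × 10^6 × 9 = 3.564 × 10^6 m³
ΔV₂ = 0.068 × 9.4 × 10^5 × 9 = 5.753 × 10^5 m³
ΔV = ΔV₁ + ΔV₂ = 4.139 × 10^6 m³

ΔV ≈ 4.14 × 10^6 m³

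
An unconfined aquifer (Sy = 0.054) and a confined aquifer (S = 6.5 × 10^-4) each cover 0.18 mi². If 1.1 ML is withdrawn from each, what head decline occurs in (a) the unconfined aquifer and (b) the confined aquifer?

Δh_u ≈ 0.0437 m; Δh_c ≈ 3.63 m

A = 0.18 mi² = 4.662 × 10^5 m²
ΔV = 1.1 ML = 1100 m³
Unconfined: Δh_u = ΔV/(Sy·A) = 1100/(0.054 × 4.662 × 10^5) = 0.04369 m
Confined: Δh_c = ΔV/(S·A) = 1100/(6.5 × 10^-4 × 4.662 × 10^5) = 3.63 m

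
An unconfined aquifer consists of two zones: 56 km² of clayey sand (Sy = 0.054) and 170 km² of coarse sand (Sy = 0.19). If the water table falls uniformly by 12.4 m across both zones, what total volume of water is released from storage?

ΔV ≈ 4.38 × 10^8 m³

A₁ = 56 km² = 5.6 × 10^7 m²; A₂ = 170 km² = 1.7 × 10^8 m²
ΔV₁ = 0.054 × 5.6 × 10^7 × 12.4 = 3.75 × 10^7 m³
ΔV₂ = 0.19 × 1.7 × 10^8 × 12.4 = 4.005 × 10^8 m³
ΔV = ΔV₁ + ΔV₂ = 4.38 × 10^8 m³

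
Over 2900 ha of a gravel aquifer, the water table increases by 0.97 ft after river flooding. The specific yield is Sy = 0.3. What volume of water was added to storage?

ΔV ≈ 2.57 × 10^6 m³

A = 2900 ha = 2.9 × 10^7 m²
Δh = 0.97 ft = 0.2957 m
ΔV = Sy × A × Δh = 0.3 × 2.9 × 10^7 m² × 0.2957 m = 2.572 × 10^6 m³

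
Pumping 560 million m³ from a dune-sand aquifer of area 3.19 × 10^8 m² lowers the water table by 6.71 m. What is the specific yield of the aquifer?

Sy ≈ 0.26

ΔV = 560 million m³ = 5.6 × 10^8 m³
Sy = ΔV / (A × Δh) = 5.6 × 10^8 m³ / (3.19 × 10^8 m² × 6.71 m) = 0.2616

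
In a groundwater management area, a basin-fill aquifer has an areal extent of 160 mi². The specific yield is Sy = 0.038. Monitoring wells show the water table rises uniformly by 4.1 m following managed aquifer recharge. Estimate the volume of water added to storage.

ΔV ≈ 6.46 × 10^7 m³

A = 160 mi² = 4.144 × 10^8 m²
ΔV = Sy × A × Δh = 0.038 × 4.144 × 10^8 m² × 4.1 m = 6.456 × 10^7 m³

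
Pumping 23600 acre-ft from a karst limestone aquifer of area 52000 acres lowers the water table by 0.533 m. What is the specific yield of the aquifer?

A = 52000 acres = 2.104 × 10^8 m²
ΔV = 23600 acre-ft = 2.911 × 10^7 m³
Sy = ΔV / (A × Δh) = 2.911 × 10^7 m³ / (2.104 × 10^8 m² × 0.533 m) = 0.2595

Sy ≈ 0.26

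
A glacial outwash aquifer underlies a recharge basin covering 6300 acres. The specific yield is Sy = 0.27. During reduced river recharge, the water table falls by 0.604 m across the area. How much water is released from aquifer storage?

ΔV ≈ 4.16 × 10^6 m³

A = 6300 acres = 2.55 × 10^7 m²
ΔV = Sy × A × Δh = 0.27 × 2.55 × 10^7 m² × 0.604 m = 4.158 × 10^6 m³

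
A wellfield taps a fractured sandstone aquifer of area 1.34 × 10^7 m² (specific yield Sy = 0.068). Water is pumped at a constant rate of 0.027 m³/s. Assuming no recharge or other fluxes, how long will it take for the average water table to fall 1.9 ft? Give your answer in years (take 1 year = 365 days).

t ≈ 0.62 years

Δh = 1.9 ft = 0.5791 m
ΔV = Sy × A × Δh = 0.068 × 1.34 × 10^7 × 0.5791 = 5.277 × 10^5 m³
Q = 0.027 m³/s = 2333 m³/d
t = ΔV / Q = 5.277 × 10^5 m³ / 2333 m³/d = 226.2 d
t = 226.2 d ≈ 0.6197 years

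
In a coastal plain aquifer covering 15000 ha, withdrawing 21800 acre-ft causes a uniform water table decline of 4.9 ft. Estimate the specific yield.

Sy ≈ 0.12

A = 15000 ha = 1.5 × 10^8 m²
Δh = 4.9 ft = 1.494 m
ΔV = 21800 acre-ft = 2.689 × 10^7 m³
Sy = ΔV / (A × Δh) = 2.689 × 10^7 m³ / (1.5 × 10^8 m² × 1.494 m) = 0.12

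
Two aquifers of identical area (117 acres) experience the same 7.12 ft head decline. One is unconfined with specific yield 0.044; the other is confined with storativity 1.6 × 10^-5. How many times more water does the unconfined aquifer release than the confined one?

ΔV_u / ΔV_c ≈ 2750

A = 117 acres = 4.735 × 10^5 m²
Δh = 7.12 ft = 2.17 m
Unconfined: ΔV_u = Sy × A × Δh = 0.044 × 4.735 × 10^5 × 2.17 = 45210 m³
Confined: ΔV_c = S × A × Δh = 1.6 × 10^-5 × 4.735 × 10^5 × 2.17 = 16.44 m³
Ratio = ΔV_u / ΔV_c = Sy / S = 0.044 / 1.6 × 10^-5 = 2750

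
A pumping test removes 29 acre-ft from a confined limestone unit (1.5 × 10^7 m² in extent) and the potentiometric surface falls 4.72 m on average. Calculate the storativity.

ΔV = 29 acre-ft = 35770 m³
S = ΔV / (A × Δh) = 35770 m³ / (1.5 × 10^7 m² × 4.72 m) = 5.052 × 10^-4

S ≈ 5.1 × 10^-4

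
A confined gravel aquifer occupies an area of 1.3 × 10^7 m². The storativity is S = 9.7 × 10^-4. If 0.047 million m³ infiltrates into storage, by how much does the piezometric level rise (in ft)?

ΔV = 0.047 million m³ = 47000 m³
Δh = ΔV / (S × A) = 47000 m³ / (9.7 × 10^-4 × 1.3 × 10^7 m²) = 3.727 m
Δh = 3.727 m = 12.23 ft

Δh ≈ 12.2 ft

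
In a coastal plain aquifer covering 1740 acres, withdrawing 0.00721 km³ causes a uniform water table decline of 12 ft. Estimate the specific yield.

Sy ≈ 0.28

A = 1740 acres = 7.042 × 10^6 m²
Δh = 12 ft = 3.658 m
ΔV = 0.00721 km³ = 7.21 × 10^6 m³
Sy = ΔV / (A × Δh) = 7.21 × 10^6 m³ / (7.042 × 10^6 m² × 3.658 m) = 0.2799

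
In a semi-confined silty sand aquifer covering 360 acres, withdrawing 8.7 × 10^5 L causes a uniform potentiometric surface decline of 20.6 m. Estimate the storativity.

A = 360 acres = 1.457 × 10^6 m²
ΔV = 8.7 × 10^5 L = 870 m³
S = ΔV / (A × Δh) = 870 m³ / (1.457 × 10^6 m² × 20.6 m) = 2.899 × 10^-5

S ≈ 2.9 × 10^-5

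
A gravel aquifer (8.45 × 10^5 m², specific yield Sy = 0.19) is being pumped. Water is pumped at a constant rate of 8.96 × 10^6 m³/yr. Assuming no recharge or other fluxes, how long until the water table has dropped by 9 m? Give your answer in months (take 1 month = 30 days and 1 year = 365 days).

t ≈ 1.96 months

ΔV = Sy × A × Δh = 0.19 × 8.45 × 10^5 × 9 = 1.445 × 10^6 m³
Q = 8.96 × 10^6 m³/yr = 24550 m³/d
t = ΔV / Q = 1.445 × 10^6 m³ / 24550 m³/d = 58.86 d
t = 58.86 d ≈ 1.962 months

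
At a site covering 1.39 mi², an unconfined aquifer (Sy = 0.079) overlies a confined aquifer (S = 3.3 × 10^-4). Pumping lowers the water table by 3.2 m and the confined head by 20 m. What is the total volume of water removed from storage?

ΔV ≈ 9.34 × 10^5 m³

A = 1.39 mi² = 3.6 × 10^6 m²
Unconfined: ΔV_u = Sy × A × Δh_u = 0.079 × 3.6 × 10^6 × 3.2 = 9.101 × 10^5 m³
Confined: ΔV_c = S × A × Δh_c = 3.3 × 10^-4 × 3.6 × 10^6 × 20 = 23760 m³
Total ΔV = 9.101 × 10^5 + 23760 = 9.339 × 10^5 m³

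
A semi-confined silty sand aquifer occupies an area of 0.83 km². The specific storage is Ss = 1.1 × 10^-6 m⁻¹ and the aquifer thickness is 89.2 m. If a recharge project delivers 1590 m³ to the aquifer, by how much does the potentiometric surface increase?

S = Ss × b = 1.1 × 10^-6 m⁻¹ × 89.2 m = 9.812 × 10^-5
A = 0.83 km² = 8.3 × 10^5 m²
Δh = ΔV / (S × A) = 1590 m³ / (9.812 × 10^-5 × 8.3 × 10^5 m²) = 19.52 m

Δh ≈ 19.5 m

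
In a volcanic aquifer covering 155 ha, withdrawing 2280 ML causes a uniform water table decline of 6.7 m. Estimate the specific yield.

A = 155 ha = 1.55 × 10^6 m²
ΔV = 2280 ML = 2.28 × 10^6 m³
Sy = ΔV / (A × Δh) = 2.28 × 10^6 m³ / (1.55 × 10^6 m² × 6.7 m) = 0.2195

Sy ≈ 0.22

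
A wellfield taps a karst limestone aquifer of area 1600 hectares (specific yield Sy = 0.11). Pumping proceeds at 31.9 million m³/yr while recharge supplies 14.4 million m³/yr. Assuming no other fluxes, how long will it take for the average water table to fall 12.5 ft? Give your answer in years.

t ≈ 0.383 years

A = 1600 hectares = 1.6 × 10^7 m²
Δh = 12.5 ft = 3.81 m
ΔV = Sy × A × Δh = 0.11 × 1.6 × 10^7 × 3.81 = 6.706 × 10^6 m³
Net withdrawal = 31.9 − 14.4 = 17.5 million m³/yr = 47950 m³/d
t = ΔV / Q = 6.706 × 10^6 m³ / 47950 m³/d = 139.9 d
t = 139.9 d ≈ 0.3832 years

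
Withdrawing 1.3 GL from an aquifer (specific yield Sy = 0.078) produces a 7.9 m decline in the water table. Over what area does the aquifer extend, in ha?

ΔV = 1.3 GL = 1.3 × 10^6 m³
A = ΔV / (Sy × Δh) = 1.3 × 10^6 / (0.078 × 7.9) = 2.11 × 10^6 m²
A = 2.11 × 10^6 m² = 211 ha

A ≈ 211 ha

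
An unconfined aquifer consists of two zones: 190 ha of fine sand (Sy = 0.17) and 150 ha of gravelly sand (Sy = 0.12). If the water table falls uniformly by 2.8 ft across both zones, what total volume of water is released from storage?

ΔV ≈ 4.29 × 10^5 m³

A₁ = 190 ha = 1.9 × 10^6 m²; A₂ = 150 ha = 1.5 × 10^6 m²
Δh = 2.8 ft = 0.8534 m
ΔV₁ = 0.17 × 1.9 × 10^6 × 0.8534 = 2.757 × 10^5 m³
ΔV₂ = 0.12 × 1.5 × 10^6 × 0.8534 = 1.536 × 10^5 m³
ΔV = ΔV₁ + ΔV₂ = 4.293 × 10^5 m³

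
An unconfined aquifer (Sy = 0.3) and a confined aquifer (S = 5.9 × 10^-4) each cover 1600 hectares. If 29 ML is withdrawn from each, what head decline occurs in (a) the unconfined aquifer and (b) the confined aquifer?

Δh_u ≈ 0.00604 m; Δh_c ≈ 3.07 m

A = 1600 hectares = 1.6 × 10^7 m²
ΔV = 29 ML = 29000 m³
Unconfined: Δh_u = ΔV/(Sy·A) = 29000/(0.3 × 1.6 × 10^7) = 0.006042 m
Confined: Δh_c = ΔV/(S·A) = 29000/(5.9 × 10^-4 × 1.6 × 10^7) = 3.072 m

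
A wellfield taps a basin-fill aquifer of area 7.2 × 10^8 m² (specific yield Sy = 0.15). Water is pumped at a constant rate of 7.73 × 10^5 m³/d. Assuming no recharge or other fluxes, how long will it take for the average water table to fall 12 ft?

Δh = 12 ft = 3.658 m
ΔV = Sy × A × Δh = 0.15 × 7.2 × 10^8 × 3.658 = 3.95 × 10^8 m³
t = ΔV / Q = 3.95 × 10^8 m³ / 7.73 × 10^5 m³/d = 511 d

t ≈ 511 days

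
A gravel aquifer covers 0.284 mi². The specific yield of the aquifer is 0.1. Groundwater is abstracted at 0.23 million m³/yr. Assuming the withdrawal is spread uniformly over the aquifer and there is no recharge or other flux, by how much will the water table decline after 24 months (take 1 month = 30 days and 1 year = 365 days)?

A = 0.284 mi² = 7.356 × 10^5 m²
Q = 0.23 million m³/yr = 630.1 m³/d
t = 24 months = 720 d
ΔV = Q × t = 630.1 m³/d × 720 d = 4.537 × 10^5 m³
Δh = ΔV / (Sy × A) = 4.537 × 10^5 / (0.1 × 7.356 × 10^5) = 6.168 m

Δh ≈ 6.17 m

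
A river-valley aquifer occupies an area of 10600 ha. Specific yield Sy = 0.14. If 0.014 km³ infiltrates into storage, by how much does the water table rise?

A = 10600 ha = 1.06 × 10^8 m²
ΔV = 0.014 km³ = 1.4 × 10^7 m³
Δh = ΔV / (Sy × A) = 1.4 × 10^7 m³ / (0.14 × 1.06 × 10^8 m²) = 0.9434 m

Δh ≈ 0.943 m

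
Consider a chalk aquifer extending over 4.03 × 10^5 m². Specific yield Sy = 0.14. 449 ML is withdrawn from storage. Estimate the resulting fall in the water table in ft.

Δh ≈ 26.1 ft

ΔV = 449 ML = 4.49 × 10^5 m³
Δh = ΔV / (Sy × A) = 4.49 × 10^5 m³ / (0.14 × 4.03 × 10^5 m²) = 7.958 m
Δh = 7.958 m = 26.11 ft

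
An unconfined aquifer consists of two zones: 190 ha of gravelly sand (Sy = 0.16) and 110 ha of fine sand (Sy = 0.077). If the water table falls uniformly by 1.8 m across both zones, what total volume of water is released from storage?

A₁ = 190 ha = 1.9 × 10^6 m²; A₂ = 110 ha = 1.1 × 10^6 m²
ΔV₁ = 0.16 × 1.9 × 10^6 × 1.8 = 5.472 × 10^5 m³
ΔV₂ = 0.077 × 1.1 × 10^6 × 1.8 = 1.525 × 10^5 m³
ΔV = ΔV₁ + ΔV₂ = 6.997 × 10^5 m³

ΔV ≈ 7 × 10^5 m³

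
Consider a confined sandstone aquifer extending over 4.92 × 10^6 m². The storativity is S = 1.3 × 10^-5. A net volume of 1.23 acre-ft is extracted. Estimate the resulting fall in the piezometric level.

ΔV = 1.23 acre-ft = 1517 m³
Δh = ΔV / (S × A) = 1517 m³ / (1.3 × 10^-5 × 4.92 × 10^6 m²) = 23.72 m

Δh ≈ 23.7 m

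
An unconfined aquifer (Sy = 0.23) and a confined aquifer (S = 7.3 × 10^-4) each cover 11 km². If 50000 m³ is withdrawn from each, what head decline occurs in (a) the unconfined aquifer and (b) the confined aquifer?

A = 11 km² = 1.1 × 10^7 m²
Unconfined: Δh_u = ΔV/(Sy·A) = 50000/(0.23 × 1.1 × 10^7) = 0.01976 m
Confined: Δh_c = ΔV/(S·A) = 50000/(7.3 × 10^-4 × 1.1 × 10^7) = 6.227 m

Δh_u ≈ 0.0198 m; Δh_c ≈ 6.23 m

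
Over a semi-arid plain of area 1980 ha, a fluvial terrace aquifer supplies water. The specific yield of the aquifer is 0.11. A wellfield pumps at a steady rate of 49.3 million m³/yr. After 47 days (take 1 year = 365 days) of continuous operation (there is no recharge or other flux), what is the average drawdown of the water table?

A = 1980 ha = 1.98 × 10^7 m²
Q = 49.3 million m³/yr = 1.351 × 10^5 m³/d
ΔV = Q × t = 1.351 × 10^5 m³/d × 47 d = 6.348 × 10^6 m³
Δh = ΔV / (Sy × A) = 6.348 × 10^6 / (0.11 × 1.98 × 10^7) = 2.915 m

Δh ≈ 2.91 m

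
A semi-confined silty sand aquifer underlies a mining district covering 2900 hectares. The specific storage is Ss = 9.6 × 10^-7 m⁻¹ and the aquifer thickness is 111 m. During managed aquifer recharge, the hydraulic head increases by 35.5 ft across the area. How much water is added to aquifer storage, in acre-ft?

ΔV ≈ 27.1 acre-ft

S = Ss × b = 9.6 × 10^-7 m⁻¹ × 111 m = 1.066 × 10^-4
A = 2900 hectares = 2.9 × 10^7 m²
Δh = 35.5 ft = 10.82 m
ΔV = S × A × Δh = 1.066 × 10^-4 × 2.9 × 10^7 m² × 10.82 m = 33440 m³
ΔV = 33440 m³ = 27.11 acre-ft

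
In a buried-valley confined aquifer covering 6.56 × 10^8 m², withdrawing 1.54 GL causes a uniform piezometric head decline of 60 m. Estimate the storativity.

S ≈ 3.9 × 10^-5

ΔV = 1.54 GL = 1.54 × 10^6 m³
S = ΔV / (A × Δh) = 1.54 × 10^6 m³ / (6.56 × 10^8 m² × 60 m) = 3.913 × 10^-5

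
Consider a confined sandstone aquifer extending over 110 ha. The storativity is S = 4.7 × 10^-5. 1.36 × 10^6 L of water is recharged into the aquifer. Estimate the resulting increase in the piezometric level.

Δh ≈ 26.3 m

A = 110 ha = 1.1 × 10^6 m²
ΔV = 1.36 × 10^6 L = 1360 m³
Δh = ΔV / (S × A) = 1360 m³ / (4.7 × 10^-5 × 1.1 × 10^6 m²) = 26.31 m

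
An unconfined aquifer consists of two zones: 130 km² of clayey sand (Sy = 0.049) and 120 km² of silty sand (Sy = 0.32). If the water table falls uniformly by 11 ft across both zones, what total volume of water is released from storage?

ΔV ≈ 1.5 × 10^8 m³

A₁ = 130 km² = 1.3 × 10^8 m²; A₂ = 120 km² = 1.2 × 10^8 m²
Δh = 11 ft = 3.353 m
ΔV₁ = 0.049 × 1.3 × 10^8 × 3.353 = 2.136 × 10^7 m³
ΔV₂ = 0.32 × 1.2 × 10^8 × 3.353 = 1.287 × 10^8 m³
ΔV = ΔV₁ + ΔV₂ = 1.501 × 10^8 m³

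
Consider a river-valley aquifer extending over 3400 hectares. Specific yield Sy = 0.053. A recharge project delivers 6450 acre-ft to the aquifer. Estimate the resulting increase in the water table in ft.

A = 3400 hectares = 3.4 × 10^7 m²
ΔV = 6450 acre-ft = 7.956 × 10^6 m³
Δh = ΔV / (Sy × A) = 7.956 × 10^6 m³ / (0.053 × 3.4 × 10^7 m²) = 4.415 m
Δh = 4.415 m = 14.49 ft

Δh ≈ 14.5 ft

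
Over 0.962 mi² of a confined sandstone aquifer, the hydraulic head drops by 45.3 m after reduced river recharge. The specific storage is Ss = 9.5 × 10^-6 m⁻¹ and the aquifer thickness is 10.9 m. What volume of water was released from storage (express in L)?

S = Ss × b = 9.5 × 10^-6 m⁻¹ × 10.9 m = 1.036 × 10^-4
A = 0.962 mi² = 2.492 × 10^6 m²
ΔV = S × A × Δh = 1.036 × 10^-4 × 2.492 × 10^6 m² × 45.3 m = 11690 m³
ΔV = 11690 m³ = 1.169 × 10^7 L

ΔV ≈ 1.17 × 10^7 L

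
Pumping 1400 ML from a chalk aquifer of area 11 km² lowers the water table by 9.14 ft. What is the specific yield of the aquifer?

Sy ≈ 0.046

A = 11 km² = 1.1 × 10^7 m²
Δh = 9.14 ft = 2.786 m
ΔV = 1400 ML = 1.4 × 10^6 m³
Sy = ΔV / (A × Δh) = 1.4 × 10^6 m³ / (1.1 × 10^7 m² × 2.786 m) = 0.04569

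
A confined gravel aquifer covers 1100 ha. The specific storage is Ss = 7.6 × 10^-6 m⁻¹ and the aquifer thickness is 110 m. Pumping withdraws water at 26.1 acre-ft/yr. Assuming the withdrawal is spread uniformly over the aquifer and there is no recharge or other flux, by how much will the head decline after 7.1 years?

S = Ss × b = 7.6 × 10^-6 m⁻¹ × 110 m = 8.36 × 10^-4
A = 1100 ha = 1.1 × 10^7 m²
Q = 26.1 acre-ft/yr = 88.2 m³/d
t = 7.1 years = 2592 d
ΔV = Q × t = 88.2 m³/d × 2592 d = 2.286 × 10^5 m³
Δh = ΔV / (S × A) = 2.286 × 10^5 / (8.36 × 10^-4 × 1.1 × 10^7) = 24.86 m

Δh ≈ 24.9 m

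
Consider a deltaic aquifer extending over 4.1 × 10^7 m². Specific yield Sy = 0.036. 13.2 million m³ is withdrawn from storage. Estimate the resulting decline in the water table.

Δh ≈ 8.94 m

ΔV = 13.2 million m³ = 1.32 × 10^7 m³
Δh = ΔV / (Sy × A) = 1.32 × 10^7 m³ / (0.036 × 4.1 × 10^7 m²) = 8.943 m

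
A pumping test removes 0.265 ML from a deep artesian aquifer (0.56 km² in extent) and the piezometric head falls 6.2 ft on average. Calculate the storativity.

A = 0.56 km² = 5.6 × 10^5 m²
Δh = 6.2 ft = 1.89 m
ΔV = 0.265 ML = 265 m³
S = ΔV / (A × Δh) = 265 m³ / (5.6 × 10^5 m² × 1.89 m) = 2.504 × 10^-4

S ≈ 2.5 × 10^-4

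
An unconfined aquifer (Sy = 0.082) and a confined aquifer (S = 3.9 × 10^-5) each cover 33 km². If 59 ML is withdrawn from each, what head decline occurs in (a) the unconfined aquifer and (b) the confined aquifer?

Δh_u ≈ 0.0218 m; Δh_c ≈ 45.8 m

A = 33 km² = 3.3 × 10^7 m²
ΔV = 59 ML = 59000 m³
Unconfined: Δh_u = ΔV/(Sy·A) = 59000/(0.082 × 3.3 × 10^7) = 0.0218 m
Confined: Δh_c = ΔV/(S·A) = 59000/(3.9 × 10^-5 × 3.3 × 10^7) = 45.84 m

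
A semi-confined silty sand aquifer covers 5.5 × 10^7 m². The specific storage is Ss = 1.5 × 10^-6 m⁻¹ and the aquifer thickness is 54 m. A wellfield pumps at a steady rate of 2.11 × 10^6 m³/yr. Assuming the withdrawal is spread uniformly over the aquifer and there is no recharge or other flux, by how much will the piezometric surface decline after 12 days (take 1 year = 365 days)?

S = Ss × b = 1.5 × 10^-6 m⁻¹ × 54 m = 8.1 × 10^-5
Q = 2.11 × 10^6 m³/yr = 5781 m³/d
ΔV = Q × t = 5781 m³/d × 12 d = 69370 m³
Δh = ΔV / (S × A) = 69370 / (8.1 × 10^-5 × 5.5 × 10^7) = 15.57 m

Δh ≈ 15.6 m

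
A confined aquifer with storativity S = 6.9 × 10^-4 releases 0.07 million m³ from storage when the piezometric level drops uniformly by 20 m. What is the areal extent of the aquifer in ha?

ΔV = 0.07 million m³ = 70000 m³
A = ΔV / (S × Δh) = 70000 / (6.9 × 10^-4 × 20) = 5.072 × 10^6 m²
A = 5.072 × 10^6 m² = 507.2 ha

A ≈ 507 ha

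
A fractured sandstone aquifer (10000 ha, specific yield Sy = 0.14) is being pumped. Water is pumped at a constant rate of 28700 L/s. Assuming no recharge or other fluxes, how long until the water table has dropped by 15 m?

A = 10000 ha = 1 × 10^8 m²
ΔV = Sy × A × Δh = 0.14 × 1 × 10^8 × 15 = 2.1 × 10^8 m³
Q = 28700 L/s = 2.48 × 10^6 m³/d
t = ΔV / Q = 2.1 × 10^8 m³ / 2.48 × 10^6 m³/d = 84.69 d

t ≈ 84.7 days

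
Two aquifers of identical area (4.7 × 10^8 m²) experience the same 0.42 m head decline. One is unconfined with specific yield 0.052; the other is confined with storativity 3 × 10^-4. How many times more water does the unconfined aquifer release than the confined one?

ΔV_u / ΔV_c ≈ 173

Unconfined: ΔV_u = Sy × A × Δh = 0.052 × 4.7 × 10^8 × 0.42 = 1.026 × 10^7 m³
Confined: ΔV_c = S × A × Δh = 3 × 10^-4 × 4.7 × 10^8 × 0.42 = 59220 m³
Ratio = ΔV_u / ΔV_c = Sy / S = 0.052 / 3 × 10^-4 = 173.3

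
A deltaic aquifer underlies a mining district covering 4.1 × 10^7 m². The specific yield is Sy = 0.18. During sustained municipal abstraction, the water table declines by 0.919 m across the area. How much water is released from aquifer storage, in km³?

ΔV ≈ 0.00678 km³

ΔV = Sy × A × Δh = 0.18 × 4.1 × 10^7 m² × 0.919 m = 6.782 × 10^6 m³
ΔV = 6.782 × 10^6 m³ = 0.006782 km³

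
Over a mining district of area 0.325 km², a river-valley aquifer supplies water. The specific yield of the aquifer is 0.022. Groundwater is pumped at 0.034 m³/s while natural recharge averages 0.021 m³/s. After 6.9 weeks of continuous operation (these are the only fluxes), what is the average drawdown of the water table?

Δh ≈ 7.59 m

A = 0.325 km² = 3.25 × 10^5 m²
Net abstraction = 0.034 − 0.021 = 0.013 m³/s
Q_net = 0.013 m³/s = 1123 m³/d
t = 6.9 weeks = 48.3 d
ΔV = Q × t = 1123 m³/d × 48.3 d = 54250 m³
Δh = ΔV / (Sy × A) = 54250 / (0.022 × 3.25 × 10^5) = 7.587 m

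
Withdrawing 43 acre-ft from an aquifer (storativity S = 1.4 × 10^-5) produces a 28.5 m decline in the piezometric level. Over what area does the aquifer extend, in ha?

ΔV = 43 acre-ft = 53040 m³
A = ΔV / (S × Δh) = 53040 / (1.4 × 10^-5 × 28.5) = 1.329 × 10^8 m²
A = 1.329 × 10^8 m² = 13290 ha

A ≈ 13300 ha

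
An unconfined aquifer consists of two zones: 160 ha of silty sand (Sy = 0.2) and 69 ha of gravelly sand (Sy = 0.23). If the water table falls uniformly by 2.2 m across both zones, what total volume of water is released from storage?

ΔV ≈ 1.05 × 10^6 m³

A₁ = 160 ha = 1.6 × 10^6 m²; A₂ = 69 ha = 6.9 × 10^5 m²
ΔV₁ = 0.2 × 1.6 × 10^6 × 2.2 = 7.04 × 10^5 m³
ΔV₂ = 0.23 × 6.9 × 10^5 × 2.2 = 3.491 × 10^5 m³
ΔV = ΔV₁ + ΔV₂ = 1.053 × 10^6 m³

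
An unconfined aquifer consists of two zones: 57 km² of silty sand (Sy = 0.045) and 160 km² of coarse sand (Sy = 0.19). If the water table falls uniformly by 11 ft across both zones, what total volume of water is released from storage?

ΔV ≈ 1.11 × 10^8 m³

A₁ = 57 km² = 5.7 × 10^7 m²; A₂ = 160 km² = 1.6 × 10^8 m²
Δh = 11 ft = 3.353 m
ΔV₁ = 0.045 × 5.7 × 10^7 × 3.353 = 8.6 × 10^6 m³
ΔV₂ = 0.19 × 1.6 × 10^8 × 3.353 = 1.019 × 10^8 m³
ΔV = ΔV₁ + ΔV₂ = 1.105 × 10^8 m³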